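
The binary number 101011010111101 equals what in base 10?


101011010111101 in decimal = 22205

22205


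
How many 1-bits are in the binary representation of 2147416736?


0b1111111111111101111101010100000 has 22 set bits

22


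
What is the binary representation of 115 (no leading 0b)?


115 = 1110011 in binary

1110011


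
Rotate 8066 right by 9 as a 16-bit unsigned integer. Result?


Rotate 0b1111110000010 right by 9 (16-bit) = 0b1100000100001111 = 49423

49423


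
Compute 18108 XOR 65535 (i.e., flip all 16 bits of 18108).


18108 ^ 65535 = 47427

47427


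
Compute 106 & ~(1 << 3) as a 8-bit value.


106 & ~(1 << 3) = 98

98


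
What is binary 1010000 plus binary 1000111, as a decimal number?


1010000 + 1000111 = 10010111 = 151

151


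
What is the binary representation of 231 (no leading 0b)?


231 = 11100111 in binary

11100111


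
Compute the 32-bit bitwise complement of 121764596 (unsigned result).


~0b111010000011111101011110100 = 0b11111000101111100000010100001011 = 4173202699 (32-bit unsigned)

4173202699


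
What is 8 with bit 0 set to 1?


8 | (1 << 0) = 8 | 1 = 9

9


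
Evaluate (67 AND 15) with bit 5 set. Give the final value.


Step 1: 67 & 15 = 3
Step 2: 3 | (1 << 5) = 3 | 32 = 35

35


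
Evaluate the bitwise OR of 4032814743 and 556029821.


0b11110000010111111101111010010111 | 0b100001001001000101011101111101 = 0b11110001011111111101111111111111 = 4051689471

4051689471


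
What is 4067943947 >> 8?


0b11110010011101111110011000001011 >> 8 = 0b111100100111011111100110 = 15890406

15890406


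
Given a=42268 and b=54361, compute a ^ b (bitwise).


42268 ^ 54361 = 28997

28997


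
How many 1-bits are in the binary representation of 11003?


0b10101011111011 has 10 set bits

10


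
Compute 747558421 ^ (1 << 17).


747558421 ^ (1 << 17) = 747558421 ^ 131072 = 747427349

747427349


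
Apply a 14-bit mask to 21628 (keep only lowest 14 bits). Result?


21628 & 16383 = 5244

5244


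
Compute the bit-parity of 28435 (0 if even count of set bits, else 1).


0b110111100010011 has 9 ones => parity 1

1


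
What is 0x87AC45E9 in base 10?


87AC45E9 hex = 2276214249 decimal

2276214249


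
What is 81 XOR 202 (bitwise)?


0b1010001 ^ 0b11001010 = 0b10011011 = 155

155


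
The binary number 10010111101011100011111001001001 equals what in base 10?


10010111101011100011111001001001 in decimal = 2544778825

2544778825


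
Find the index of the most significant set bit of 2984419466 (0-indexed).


0b10110001111000101010000010001010. Highest set bit at position 31

31


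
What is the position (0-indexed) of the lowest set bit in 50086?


0b1100001110100110. Lowest set bit at position 1

1


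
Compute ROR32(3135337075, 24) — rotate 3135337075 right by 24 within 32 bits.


Rotate 0b10111010111000010111001001110011 right by 24 (32-bit) = 0b11100001011100100111001110111010 = 3782374330

3782374330


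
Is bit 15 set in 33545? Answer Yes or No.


0b1000001100001001, bit 15 = 1. Yes

Yes


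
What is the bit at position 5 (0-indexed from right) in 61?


0b111101, position 5 = 1

1


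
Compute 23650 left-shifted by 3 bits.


0b101110001100010 << 3 = 0b101110001100010000 = 189200

189200


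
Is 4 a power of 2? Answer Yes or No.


0b100. Only one bit set => Yes

Yes


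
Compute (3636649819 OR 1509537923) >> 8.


Step 1: 3636649819 | 1509537923 = 3657170907
Step 2: 3657170907 >> 8 = 14285823

14285823


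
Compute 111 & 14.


0b1101111 & 0b1110 = 0b1110 = 14

14


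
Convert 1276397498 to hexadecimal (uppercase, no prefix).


1276397498 = 4C1447BA hex

4C1447BA


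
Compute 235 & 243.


0b11101011 & 0b11110011 = 0b11100011 = 227

227


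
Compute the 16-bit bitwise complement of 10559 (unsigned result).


~0b10100100111111 = 0b1101011011000000 = 54976 (16-bit unsigned)

54976


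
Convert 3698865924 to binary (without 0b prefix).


3698865924 = 11011100011110000011011100000100 in binary

11011100011110000011011100000100


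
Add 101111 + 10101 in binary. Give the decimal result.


101111 + 10101 = 1000100 = 68

68


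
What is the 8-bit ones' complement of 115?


115 ^ 255 = 140

140


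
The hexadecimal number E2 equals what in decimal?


E2 hex = 226 decimal

226


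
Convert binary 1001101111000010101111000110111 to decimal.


1001101111000010101111000110111 in decimal = 1306615351

1306615351


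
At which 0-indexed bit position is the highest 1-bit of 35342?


0b1000101000001110. Highest set bit at position 15

15


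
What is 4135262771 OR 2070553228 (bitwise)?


0b11110110011110110001101000110011 | 0b1111011011010100010001010001100 = 0b11111111011110110011101010111111 = 4286266047

4286266047


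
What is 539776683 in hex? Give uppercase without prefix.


539776683 = 202C56AB hex

202C56AB


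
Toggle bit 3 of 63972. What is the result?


63972 ^ (1 << 3) = 63972 ^ 8 = 63980

63980


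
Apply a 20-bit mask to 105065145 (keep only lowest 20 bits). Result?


105065145 & 1048575 = 207545

207545


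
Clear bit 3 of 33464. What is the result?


33464 & ~(1 << 3) = 33456

33456


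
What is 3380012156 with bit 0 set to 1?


3380012156 | (1 << 0) = 3380012156 | 1 = 3380012157

3380012157


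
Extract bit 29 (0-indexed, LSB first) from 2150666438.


0b10000000001100001001000011000110, position 29 = 0

0


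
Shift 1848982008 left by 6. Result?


0b1101110001101010011100111111000 << 6 = 0b1101110001101010011100111111000000000 = 118334848512

118334848512


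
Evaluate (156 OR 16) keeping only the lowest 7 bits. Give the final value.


Step 1: 156 | 16 = 156
Step 2: 156 & 127 = 28

28


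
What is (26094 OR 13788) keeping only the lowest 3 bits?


Step 1: 26094 | 13788 = 30206
Step 2: 30206 & 7 = 6

6


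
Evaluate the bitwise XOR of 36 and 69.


0b100100 ^ 0b1000101 = 0b1100001 = 97

97


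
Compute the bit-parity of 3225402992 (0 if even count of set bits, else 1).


0b11000000001111111011111001110000 has 17 ones => parity 1

1


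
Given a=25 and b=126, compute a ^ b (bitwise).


25 ^ 126 = 103

103


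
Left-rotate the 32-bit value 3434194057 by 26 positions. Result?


Rotate 0b11001100101100011010010010001001 left by 26 (32-bit) = 0b100111001100101100011010010010 = 657639058

657639058


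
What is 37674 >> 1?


0b1001001100101010 >> 1 = 0b100100110010101 = 18837

18837


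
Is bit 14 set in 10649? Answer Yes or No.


0b10100110011001, bit 14 = 0. No

No


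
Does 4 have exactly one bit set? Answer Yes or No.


0b100. Only one bit set => Yes

Yes


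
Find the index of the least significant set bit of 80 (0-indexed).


0b1010000. Lowest set bit at position 4

4


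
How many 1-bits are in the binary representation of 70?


0b1000110 has 3 set bits

3


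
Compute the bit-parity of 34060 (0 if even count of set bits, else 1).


0b1000010100001100 has 5 ones => parity 1

1


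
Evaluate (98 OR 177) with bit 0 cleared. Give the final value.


Step 1: 98 | 177 = 243
Step 2: 243 & ~(1 << 0) = 242

242


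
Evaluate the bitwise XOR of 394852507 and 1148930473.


0b10111100010001111100010011011 ^ 0b1000100011110110100100110101001 = 0b1010011111100111011000100110010 = 1408479538

1408479538


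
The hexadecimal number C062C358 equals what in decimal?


C062C358 hex = 3227698008 decimal

3227698008


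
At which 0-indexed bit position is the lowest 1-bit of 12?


0b1100. Lowest set bit at position 2

2


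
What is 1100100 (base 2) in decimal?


1100100 in decimal = 100

100


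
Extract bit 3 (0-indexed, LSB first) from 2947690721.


0b10101111101100100011000011100001, position 3 = 0

0


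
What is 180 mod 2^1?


180 & 1 = 0

0


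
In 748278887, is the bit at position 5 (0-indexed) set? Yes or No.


0b101100100110011101010001100111, bit 5 = 1. Yes

Yes


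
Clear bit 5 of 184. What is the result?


184 & ~(1 << 5) = 152

152


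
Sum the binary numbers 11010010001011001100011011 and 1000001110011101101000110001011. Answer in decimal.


11010010001011001100011011 + 1000001110011101101000110001011 = 1000101000101111000010010100110 = 1159169190

1159169190


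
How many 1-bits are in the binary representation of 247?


0b11110111 has 7 set bits

7


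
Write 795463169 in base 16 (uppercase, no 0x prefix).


795463169 = 2F69CE01 hex

2F69CE01


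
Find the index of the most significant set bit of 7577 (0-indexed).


0b1110110011001. Highest set bit at position 12

12


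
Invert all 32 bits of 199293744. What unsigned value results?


199293744 ^ 4294967295 = 4095673551

4095673551


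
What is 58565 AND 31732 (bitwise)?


0b1110010011000101 & 0b111101111110100 = 0b110000011000100 = 24772

24772


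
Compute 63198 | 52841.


0b1111011011011110 | 0b1100111001101001 = 0b1111111011111111 = 65279

65279


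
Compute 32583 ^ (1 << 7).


32583 ^ (1 << 7) = 32583 ^ 128 = 32711

32711


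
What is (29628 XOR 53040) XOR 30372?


Step 1: 29628 ^ 53040 = 48268
Step 2: 48268 ^ 30372 = 51752

51752


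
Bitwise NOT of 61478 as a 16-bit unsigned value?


~0b1111000000100110 = 0b111111011001 = 4057 (16-bit unsigned)

4057


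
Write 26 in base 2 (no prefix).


26 = 11010 in binary

11010


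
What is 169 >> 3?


0b10101001 >> 3 = 0b10101 = 21

21


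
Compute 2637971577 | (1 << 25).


2637971577 | (1 << 25) = 2637971577 | 33554432 = 2671526009

2671526009


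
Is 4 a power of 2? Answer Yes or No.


0b100. Only one bit set => Yes

Yes


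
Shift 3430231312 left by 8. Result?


0b11001100011101010010110100010000 << 8 = 0b1100110001110101001011010001000000000000 = 878139215872

878139215872


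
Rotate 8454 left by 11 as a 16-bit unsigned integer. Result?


Rotate 0b10000100000110 left by 11 (16-bit) = 0b11000100001000 = 12552

12552


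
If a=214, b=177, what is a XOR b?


214 ^ 177 = 103

103


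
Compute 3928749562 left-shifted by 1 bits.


0b11101010001010111111010111111010 << 1 = 0b111010100010101111110101111110100 = 7857499124

7857499124


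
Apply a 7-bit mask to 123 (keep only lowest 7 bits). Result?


123 & 127 = 123

123


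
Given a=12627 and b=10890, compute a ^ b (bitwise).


12627 ^ 10890 = 7129

7129


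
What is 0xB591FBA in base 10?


B591FBA hex = 190390202 decimal

190390202


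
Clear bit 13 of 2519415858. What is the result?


2519415858 & ~(1 << 13) = 2519407666

2519407666


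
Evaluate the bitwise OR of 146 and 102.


0b10010010 | 0b1100110 = 0b11110110 = 246

246


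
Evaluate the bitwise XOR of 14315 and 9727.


0b11011111101011 ^ 0b10010111111111 = 0b1001000010100 = 4628

4628


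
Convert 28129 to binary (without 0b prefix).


28129 = 110110111100001 in binary

110110111100001


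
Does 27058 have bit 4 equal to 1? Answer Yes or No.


0b110100110110010, bit 4 = 1. Yes

Yes


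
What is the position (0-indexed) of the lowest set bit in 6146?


0b1100000000010. Lowest set bit at position 1

1


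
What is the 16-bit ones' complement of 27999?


27999 ^ 65535 = 37536

37536


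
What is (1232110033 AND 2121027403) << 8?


Step 1: 1232110033 & 2121027403 = 1214251329
Step 2: 1214251329 << 8 = 310848340224

310848340224


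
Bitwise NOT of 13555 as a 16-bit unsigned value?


~0b11010011110011 = 0b1100101100001100 = 51980 (16-bit unsigned)

51980


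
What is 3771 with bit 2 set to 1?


3771 | (1 << 2) = 3771 | 4 = 3775

3775


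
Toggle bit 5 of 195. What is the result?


195 ^ (1 << 5) = 195 ^ 32 = 227

227


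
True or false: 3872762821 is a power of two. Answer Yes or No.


0b11100110110101011010101111000101. Multiple bits set => No

No


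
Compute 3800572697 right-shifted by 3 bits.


0b11100010100010000010001100011001 >> 3 = 0b11100010100010000010001100011 = 475071587

475071587


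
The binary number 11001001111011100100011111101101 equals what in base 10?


11001001111011100100011111101101 in decimal = 3387836397

3387836397


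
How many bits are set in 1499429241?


0b1011001010111110111100101111001 has 20 set bits

20


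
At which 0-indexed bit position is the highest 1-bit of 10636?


0b10100110001100. Highest set bit at position 13

13


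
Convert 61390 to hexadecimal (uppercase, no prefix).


61390 = EFCE hex

EFCE


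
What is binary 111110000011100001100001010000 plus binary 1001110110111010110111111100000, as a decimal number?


111110000011100001100001010000 + 1001110110111010110111111100000 = 10001100111010111000100000110000 = 2364246064

2364246064


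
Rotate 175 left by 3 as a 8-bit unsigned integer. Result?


Rotate 0b10101111 left by 3 (8-bit) = 0b1111101 = 125

125


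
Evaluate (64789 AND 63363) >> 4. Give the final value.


Step 1: 64789 & 63363 = 62721
Step 2: 62721 >> 4 = 3920

3920


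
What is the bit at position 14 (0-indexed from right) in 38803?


0b1001011110010011, position 14 = 0

0


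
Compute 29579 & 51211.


0b111001110001011 & 0b1100100000001011 = 0b100000000001011 = 16395

16395


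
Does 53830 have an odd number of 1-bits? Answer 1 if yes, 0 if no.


0b1101001001000110 has 7 ones => parity 1

1


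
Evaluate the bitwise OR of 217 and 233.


0b11011001 | 0b11101001 = 0b11111001 = 249

249


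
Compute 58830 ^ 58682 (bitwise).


0b1110010111001110 ^ 0b1110010100111010 = 0b11110100 = 244

244


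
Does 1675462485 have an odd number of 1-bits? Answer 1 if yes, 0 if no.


0b1100011110111011000011101010101 has 18 ones => parity 0

0


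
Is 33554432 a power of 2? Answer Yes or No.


0b10000000000000000000000000. Only one bit set => Yes

Yes


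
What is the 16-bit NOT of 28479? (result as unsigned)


~0b110111100111111 = 0b1001000011000000 = 37056 (16-bit unsigned)

37056


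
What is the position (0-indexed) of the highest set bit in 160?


0b10100000. Highest set bit at position 7

7


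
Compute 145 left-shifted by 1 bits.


0b10010001 << 1 = 0b100100010 = 290

290


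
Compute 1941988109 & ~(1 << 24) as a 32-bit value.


1941988109 & ~(1 << 24) = 1925210893

1925210893


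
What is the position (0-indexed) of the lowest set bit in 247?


0b11110111. Lowest set bit at position 0

0


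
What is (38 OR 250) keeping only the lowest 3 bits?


Step 1: 38 | 250 = 254
Step 2: 254 & 7 = 6

6


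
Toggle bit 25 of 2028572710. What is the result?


2028572710 ^ (1 << 25) = 2028572710 ^ 33554432 = 2062127142

2062127142


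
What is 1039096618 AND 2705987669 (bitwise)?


0b111101111011110101101100101010 & 0b10100001010010100001100001010101 = 0b100001010010100001100000000000 = 558503936

558503936


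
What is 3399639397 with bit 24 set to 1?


3399639397 | (1 << 24) = 3399639397 | 16777216 = 3416416613

3416416613


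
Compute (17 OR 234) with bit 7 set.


Step 1: 17 | 234 = 251
Step 2: 251 | (1 << 7) = 251 | 128 = 251

251


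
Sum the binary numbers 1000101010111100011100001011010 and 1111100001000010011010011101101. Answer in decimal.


1000101010111100011100001011010 + 1111100001000010011010011101101 = 11000001011111110110110101000111 = 3246353735

3246353735


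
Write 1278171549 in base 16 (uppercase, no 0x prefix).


1278171549 = 4C2F599D hex

4C2F599D


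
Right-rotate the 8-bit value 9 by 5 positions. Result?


Rotate 0b1001 right by 5 (8-bit) = 0b1001000 = 72

72


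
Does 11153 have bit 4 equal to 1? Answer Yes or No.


0b10101110010001, bit 4 = 1. Yes

Yes


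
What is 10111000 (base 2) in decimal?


10111000 in decimal = 184

184


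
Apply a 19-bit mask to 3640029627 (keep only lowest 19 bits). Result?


3640029627 & 524287 = 422331

422331


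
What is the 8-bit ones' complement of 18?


18 ^ 255 = 237

237


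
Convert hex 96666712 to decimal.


96666712 hex = 2523293458 decimal

2523293458


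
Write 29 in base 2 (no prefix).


29 = 11101 in binary

11101


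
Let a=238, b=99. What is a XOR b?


238 ^ 99 = 141

141


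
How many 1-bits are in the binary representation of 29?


0b11101 has 4 set bits

4


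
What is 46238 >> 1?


0b1011010010011110 >> 1 = 0b101101001001111 = 23119

23119


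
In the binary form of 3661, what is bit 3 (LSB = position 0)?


0b111001001101, position 3 = 1

1


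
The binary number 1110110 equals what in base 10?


1110110 in decimal = 118

118


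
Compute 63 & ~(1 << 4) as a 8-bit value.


63 & ~(1 << 4) = 47

47


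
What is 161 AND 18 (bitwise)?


0b10100001 & 0b10010 = 0b0 = 0

0


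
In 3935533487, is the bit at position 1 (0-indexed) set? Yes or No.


0b11101010100100110111100110101111, bit 1 = 1. Yes

Yes


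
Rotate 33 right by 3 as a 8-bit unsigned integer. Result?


Rotate 0b100001 right by 3 (8-bit) = 0b100100 = 36

36


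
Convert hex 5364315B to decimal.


5364315B hex = 1399075163 decimal

1399075163


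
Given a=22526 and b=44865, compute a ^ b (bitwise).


22526 ^ 44865 = 63679

63679


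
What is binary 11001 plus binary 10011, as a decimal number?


11001 + 10011 = 101100 = 44

44


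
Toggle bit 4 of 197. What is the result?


197 ^ (1 << 4) = 197 ^ 16 = 213

213


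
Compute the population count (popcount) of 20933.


0b101000111000101 has 7 set bits

7


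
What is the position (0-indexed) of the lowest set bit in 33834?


0b1000010000101010. Lowest set bit at position 1

1


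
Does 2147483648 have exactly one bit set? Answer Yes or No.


0b10000000000000000000000000000000. Only one bit set => Yes

Yes


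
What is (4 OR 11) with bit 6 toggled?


Step 1: 4 | 11 = 15
Step 2: 15 ^ (1 << 6) = 15 ^ 64 = 79

79


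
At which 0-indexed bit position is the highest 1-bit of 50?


0b110010. Highest set bit at position 5

5


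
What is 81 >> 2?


0b1010001 >> 2 = 0b10100 = 20

20


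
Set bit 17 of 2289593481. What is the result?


2289593481 | (1 << 17) = 2289593481 | 131072 = 2289724553

2289724553


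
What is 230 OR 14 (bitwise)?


0b11100110 | 0b1110 = 0b11101110 = 238

238


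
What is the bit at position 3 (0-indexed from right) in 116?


0b1110100, position 3 = 0

0


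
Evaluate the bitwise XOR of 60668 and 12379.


0b1110110011111100 ^ 0b11000001011011 = 0b1101110010100111 = 56487

56487


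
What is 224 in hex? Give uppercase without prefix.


224 = E0 hex

E0


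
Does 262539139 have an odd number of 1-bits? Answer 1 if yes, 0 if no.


0b1111101001100000011110000011 has 14 ones => parity 0

0


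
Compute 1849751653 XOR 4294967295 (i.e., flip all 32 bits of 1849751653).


1849751653 ^ 4294967295 = 2445215642

2445215642


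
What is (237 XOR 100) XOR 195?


Step 1: 237 ^ 100 = 137
Step 2: 137 ^ 195 = 74

74


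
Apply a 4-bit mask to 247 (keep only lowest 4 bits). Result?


247 & 15 = 7

7


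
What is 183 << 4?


0b10110111 << 4 = 0b101101110000 = 2928

2928


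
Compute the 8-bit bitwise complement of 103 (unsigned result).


~0b1100111 = 0b10011000 = 152 (8-bit unsigned)

152


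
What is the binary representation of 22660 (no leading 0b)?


22660 = 101100010000100 in binary

101100010000100


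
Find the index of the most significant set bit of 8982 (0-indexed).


0b10001100010110. Highest set bit at position 13

13


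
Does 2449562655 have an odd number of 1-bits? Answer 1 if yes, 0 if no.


0b10010010000000010101110000011111 has 13 ones => parity 1

1


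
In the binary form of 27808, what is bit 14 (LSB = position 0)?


0b110110010100000, position 14 = 1

1


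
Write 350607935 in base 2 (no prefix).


350607935 = 10100111001011101101000111111 in binary

10100111001011101101000111111


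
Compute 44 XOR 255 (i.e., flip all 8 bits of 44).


44 ^ 255 = 211

211


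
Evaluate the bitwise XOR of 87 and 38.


0b1010111 ^ 0b100110 = 0b1110001 = 113

113


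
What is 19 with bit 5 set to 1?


19 | (1 << 5) = 19 | 32 = 51

51


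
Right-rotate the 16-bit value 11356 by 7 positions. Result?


Rotate 0b10110001011100 right by 7 (16-bit) = 0b1011100001011000 = 47192

47192


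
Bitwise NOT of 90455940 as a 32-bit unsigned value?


~0b101011001000011111110000100 = 0b11111010100110111100000001111011 = 4204511355 (32-bit unsigned)

4204511355


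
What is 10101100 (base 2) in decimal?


10101100 in decimal = 172

172


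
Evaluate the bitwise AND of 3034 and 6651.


0b101111011010 & 0b1100111111011 = 0b100111011010 = 2522

2522


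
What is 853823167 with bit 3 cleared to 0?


853823167 & ~(1 << 3) = 853823159

853823159


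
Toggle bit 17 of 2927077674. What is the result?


2927077674 ^ (1 << 17) = 2927077674 ^ 131072 = 2926946602

2926946602


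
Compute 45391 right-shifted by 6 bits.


0b1011000101001111 >> 6 = 0b1011000101 = 709

709


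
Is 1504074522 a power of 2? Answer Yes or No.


0b1011001101001100101101100011010. Multiple bits set => No

No


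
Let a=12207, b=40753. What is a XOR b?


12207 ^ 40753 = 45214

45214


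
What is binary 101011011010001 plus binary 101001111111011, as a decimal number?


101011011010001 + 101001111111011 = 1010101011001100 = 43724

43724


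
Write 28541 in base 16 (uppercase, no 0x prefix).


28541 = 6F7D hex

6F7D


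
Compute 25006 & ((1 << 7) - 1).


25006 & 127 = 46

46


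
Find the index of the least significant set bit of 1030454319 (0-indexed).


0b111101011010110111110000101111. Lowest set bit at position 0

0


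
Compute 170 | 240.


0b10101010 | 0b11110000 = 0b11111010 = 250

250


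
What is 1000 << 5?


0b1111101000 << 5 = 0b111110100000000 = 32000

32000


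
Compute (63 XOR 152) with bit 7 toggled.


Step 1: 63 ^ 152 = 167
Step 2: 167 ^ (1 << 7) = 167 ^ 128 = 39

39


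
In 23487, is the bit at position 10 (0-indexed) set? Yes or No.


0b101101110111111, bit 10 = 0. No

No


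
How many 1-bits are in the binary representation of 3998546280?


0b11101110010101001111100101101000 has 18 set bits

18


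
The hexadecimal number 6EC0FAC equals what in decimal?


6EC0FAC hex = 116133804 decimal

116133804


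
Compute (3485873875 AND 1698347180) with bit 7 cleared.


Step 1: 3485873875 & 1698347180 = 1157771392
Step 2: 1157771392 & ~(1 << 7) = 1157771264

1157771264


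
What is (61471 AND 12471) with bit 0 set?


Step 1: 61471 & 12471 = 12311
Step 2: 12311 | (1 << 0) = 12311 | 1 = 12311

12311


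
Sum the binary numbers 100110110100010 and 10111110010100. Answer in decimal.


100110110100010 + 10111110010100 = 111110100110110 = 32054

32054


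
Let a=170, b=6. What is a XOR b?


170 ^ 6 = 172

172


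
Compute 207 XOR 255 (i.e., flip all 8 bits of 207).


207 ^ 255 = 48

48


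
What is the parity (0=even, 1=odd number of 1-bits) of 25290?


0b110001011001010 has 7 ones => parity 1

1


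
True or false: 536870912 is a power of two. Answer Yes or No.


0b100000000000000000000000000000. Only one bit set => Yes

Yes


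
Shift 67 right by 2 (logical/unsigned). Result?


0b1000011 >> 2 = 0b10000 = 16

16


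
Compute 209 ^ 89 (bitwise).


0b11010001 ^ 0b1011001 = 0b10001000 = 136

136


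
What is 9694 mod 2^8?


9694 & 255 = 222

222


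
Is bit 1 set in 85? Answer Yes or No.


0b1010101, bit 1 = 0. No

No


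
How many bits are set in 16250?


0b11111101111010 has 11 set bits

11


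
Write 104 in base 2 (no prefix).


104 = 1101000 in binary

1101000


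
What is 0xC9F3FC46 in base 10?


C9F3FC46 hex = 3388210246 decimal

3388210246


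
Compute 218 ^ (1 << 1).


218 ^ (1 << 1) = 218 ^ 2 = 216

216


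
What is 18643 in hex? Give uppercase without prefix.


18643 = 48D3 hex

48D3


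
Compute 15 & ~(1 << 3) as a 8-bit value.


15 & ~(1 << 3) = 7

7


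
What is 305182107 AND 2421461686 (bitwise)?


0b10010001100001011010110011011 & 0b10010000010101001001001010110110 = 0b10000000100001001000010010010 = 269521042

269521042


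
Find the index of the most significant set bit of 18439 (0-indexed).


0b100100000000111. Highest set bit at position 14

14


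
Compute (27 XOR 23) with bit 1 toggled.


Step 1: 27 ^ 23 = 12
Step 2: 12 ^ (1 << 1) = 12 ^ 2 = 14

14


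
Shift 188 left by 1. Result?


0b10111100 << 1 = 0b101111000 = 376

376


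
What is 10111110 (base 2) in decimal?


10111110 in decimal = 190

190


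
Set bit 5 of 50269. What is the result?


50269 | (1 << 5) = 50269 | 32 = 50301

50301


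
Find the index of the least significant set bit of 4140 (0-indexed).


0b1000000101100. Lowest set bit at position 2

2


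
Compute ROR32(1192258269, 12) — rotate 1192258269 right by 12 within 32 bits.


Rotate 0b1000111000100000110101011011101 right by 12 (32-bit) = 0b10101101110101000111000100000110 = 2916380934

2916380934


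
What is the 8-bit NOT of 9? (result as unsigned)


~0b1001 = 0b11110110 = 246 (8-bit unsigned)

246


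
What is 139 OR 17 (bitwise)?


0b10001011 | 0b10001 = 0b10011011 = 155

155


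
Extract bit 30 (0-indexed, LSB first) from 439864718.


0b11010001101111100110110001110, position 30 = 0

0


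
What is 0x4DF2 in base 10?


4DF2 hex = 19954 decimal

19954


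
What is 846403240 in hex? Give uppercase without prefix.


846403240 = 327316A8 hex

327316A8


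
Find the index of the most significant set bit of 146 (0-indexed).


0b10010010. Highest set bit at position 7

7


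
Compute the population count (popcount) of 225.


0b11100001 has 4 set bits

4


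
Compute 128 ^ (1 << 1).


128 ^ (1 << 1) = 128 ^ 2 = 130

130


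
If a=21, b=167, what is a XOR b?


21 ^ 167 = 178

178


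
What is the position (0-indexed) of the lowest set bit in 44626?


0b1010111001010010. Lowest set bit at position 1

1


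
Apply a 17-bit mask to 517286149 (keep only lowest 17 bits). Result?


517286149 & 131071 = 76037

76037


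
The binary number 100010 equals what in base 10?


100010 in decimal = 34

34


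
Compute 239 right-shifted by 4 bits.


0b11101111 >> 4 = 0b1110 = 14

14


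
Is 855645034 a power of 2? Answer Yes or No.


0b110011000000000001101101101010. Multiple bits set => No

No


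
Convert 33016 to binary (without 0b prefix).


33016 = 1000000011111000 in binary

1000000011111000


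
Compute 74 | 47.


0b1001010 | 0b101111 = 0b1101111 = 111

111


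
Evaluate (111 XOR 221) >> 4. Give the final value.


Step 1: 111 ^ 221 = 178
Step 2: 178 >> 4 = 11

11


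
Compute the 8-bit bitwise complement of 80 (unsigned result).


~0b1010000 = 0b10101111 = 175 (8-bit unsigned)

175


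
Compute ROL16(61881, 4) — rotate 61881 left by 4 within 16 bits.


Rotate 0b1111000110111001 left by 4 (16-bit) = 0b1101110011111 = 7071

7071


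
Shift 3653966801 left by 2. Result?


0b11011001110010110001101111010001 << 2 = 0b1101100111001011000110111101000100 = 14615867204

14615867204


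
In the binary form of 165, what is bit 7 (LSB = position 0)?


0b10100101, position 7 = 1

1


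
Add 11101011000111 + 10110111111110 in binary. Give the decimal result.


11101011000111 + 10110111111110 = 110100011000101 = 26821

26821


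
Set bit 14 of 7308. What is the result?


7308 | (1 << 14) = 7308 | 16384 = 23692

23692


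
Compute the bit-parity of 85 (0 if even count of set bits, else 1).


0b1010101 has 4 ones => parity 0

0


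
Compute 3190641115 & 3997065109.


0b10111110001011010101000111011011 & 0b11101110001111100101111110010101 = 0b10101110001011000101000110010001 = 2922140049

2922140049


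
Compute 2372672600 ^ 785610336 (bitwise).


0b10001101011011000001110001011000 ^ 0b101110110100110111011001100000 = 0b10100011101111110110101000111000 = 2747230776

2747230776


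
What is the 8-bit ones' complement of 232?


232 ^ 255 = 23

23


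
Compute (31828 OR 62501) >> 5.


Step 1: 31828 | 62501 = 64629
Step 2: 64629 >> 5 = 2019

2019


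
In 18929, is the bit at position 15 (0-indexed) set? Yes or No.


0b100100111110001, bit 15 = 0. No

No


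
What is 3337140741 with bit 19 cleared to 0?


3337140741 & ~(1 << 19) = 3336616453

3336616453


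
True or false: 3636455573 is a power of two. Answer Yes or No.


0b11011000101111111110100010010101. Multiple bits set => No

No


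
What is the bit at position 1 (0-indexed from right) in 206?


0b11001110, position 1 = 1

1


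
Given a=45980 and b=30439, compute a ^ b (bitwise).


45980 ^ 30439 = 50555

50555


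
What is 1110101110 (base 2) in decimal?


1110101110 in decimal = 942

942


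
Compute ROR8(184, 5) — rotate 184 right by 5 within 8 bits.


Rotate 0b10111000 right by 5 (8-bit) = 0b11000101 = 197

197


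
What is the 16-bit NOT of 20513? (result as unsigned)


~0b101000000100001 = 0b1010111111011110 = 45022 (16-bit unsigned)

45022


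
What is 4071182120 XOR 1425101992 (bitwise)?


0b11110010101010010100111100101000 ^ 0b1010100111100010101010010101000 = 0b10100110010110000001101110000000 = 2790792064

2790792064


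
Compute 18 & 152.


0b10010 & 0b10011000 = 0b10000 = 16

16


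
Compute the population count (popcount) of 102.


0b1100110 has 4 set bits

4


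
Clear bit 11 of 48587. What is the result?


48587 & ~(1 << 11) = 46539

46539


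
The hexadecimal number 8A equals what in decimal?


8A hex = 138 decimal

138


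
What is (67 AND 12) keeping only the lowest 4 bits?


Step 1: 67 & 12 = 0
Step 2: 0 & 15 = 0

0


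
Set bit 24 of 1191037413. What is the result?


1191037413 | (1 << 24) = 1191037413 | 16777216 = 1207814629

1207814629


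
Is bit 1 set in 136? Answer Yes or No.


0b10001000, bit 1 = 0. No

No


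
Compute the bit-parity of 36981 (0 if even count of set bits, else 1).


0b1001000001110101 has 7 ones => parity 1

1


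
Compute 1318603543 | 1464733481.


0b1001110100110000100101100010111 | 0b1010111010011100000111100101001 = 0b1011111110111100100111100111111 = 1608404799

1608404799


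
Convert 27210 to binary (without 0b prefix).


27210 = 110101001001010 in binary

110101001001010


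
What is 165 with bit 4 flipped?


165 ^ (1 << 4) = 165 ^ 16 = 181

181


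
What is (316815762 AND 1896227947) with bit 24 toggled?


Step 1: 316815762 & 1896227947 = 268574722
Step 2: 268574722 ^ (1 << 24) = 268574722 ^ 16777216 = 285351938

285351938


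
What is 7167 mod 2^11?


7167 & 2047 = 1023

1023


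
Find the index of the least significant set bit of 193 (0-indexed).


0b11000001. Lowest set bit at position 0

0


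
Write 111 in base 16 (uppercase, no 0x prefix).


111 = 6F hex

6F


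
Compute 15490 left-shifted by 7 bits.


0b11110010000010 << 7 = 0b111100100000100000000 = 1982720

1982720


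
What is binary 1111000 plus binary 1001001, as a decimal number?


1111000 + 1001001 = 11000001 = 193

193


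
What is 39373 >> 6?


0b1001100111001101 >> 6 = 0b1001100111 = 615

615


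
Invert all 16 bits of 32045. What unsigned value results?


32045 ^ 65535 = 33490

33490


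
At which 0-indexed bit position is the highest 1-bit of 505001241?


0b11110000110011011010100011001. Highest set bit at position 28

28


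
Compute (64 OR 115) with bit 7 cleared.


Step 1: 64 | 115 = 115
Step 2: 115 & ~(1 << 7) = 115

115


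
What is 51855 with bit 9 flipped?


51855 ^ (1 << 9) = 51855 ^ 512 = 51343

51343


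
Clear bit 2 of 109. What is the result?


109 & ~(1 << 2) = 105

105


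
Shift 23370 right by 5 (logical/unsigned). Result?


0b101101101001010 >> 5 = 0b1011011010 = 730

730


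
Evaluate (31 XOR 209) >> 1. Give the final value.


Step 1: 31 ^ 209 = 206
Step 2: 206 >> 1 = 103

103


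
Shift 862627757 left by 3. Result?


0b110011011010101010011110101101 << 3 = 0b110011011010101010011110101101000 = 6901022056

6901022056


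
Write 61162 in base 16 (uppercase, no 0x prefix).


61162 = EEEA hex

EEEA


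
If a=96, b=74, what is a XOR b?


96 ^ 74 = 42

42


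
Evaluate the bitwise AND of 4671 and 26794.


0b1001000111111 & 0b110100010101010 = 0b101010 = 42

42


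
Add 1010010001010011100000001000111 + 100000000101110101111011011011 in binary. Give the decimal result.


1010010001010011100000001000111 + 100000000101110101111011011011 = 1110010010000010001111100100010 = 1916870434

1916870434


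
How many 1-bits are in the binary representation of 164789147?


0b1001110100100111101110011011 has 17 set bits

17


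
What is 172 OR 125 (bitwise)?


0b10101100 | 0b1111101 = 0b11111101 = 253

253


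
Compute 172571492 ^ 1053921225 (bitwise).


0b1010010010010011101101100100 ^ 0b111110110100011000111111001001 = 0b110100100110001011010010101101 = 882422957

882422957


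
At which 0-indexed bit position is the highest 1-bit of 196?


0b11000100. Highest set bit at position 7

7


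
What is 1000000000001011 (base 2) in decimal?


1000000000001011 in decimal = 32779

32779


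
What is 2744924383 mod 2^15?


2744924383 & 32767 = 14559

14559


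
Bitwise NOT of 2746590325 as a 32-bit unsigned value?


~0b10100011101101011010010001110101 = 0b1011100010010100101101110001010 = 1548376970 (32-bit unsigned)

1548376970


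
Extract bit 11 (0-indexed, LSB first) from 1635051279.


0b1100001011101001110011100001111, position 11 = 0

0


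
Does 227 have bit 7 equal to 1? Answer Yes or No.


0b11100011, bit 7 = 1. Yes

Yes


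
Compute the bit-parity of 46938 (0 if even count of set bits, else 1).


0b1011011101011010 has 10 ones => parity 0

0


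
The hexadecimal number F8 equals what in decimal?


F8 hex = 248 decimal

248


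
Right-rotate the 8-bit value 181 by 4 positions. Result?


Rotate 0b10110101 right by 4 (8-bit) = 0b1011011 = 91

91


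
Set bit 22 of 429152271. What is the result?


429152271 | (1 << 22) = 429152271 | 4194304 = 433346575

433346575


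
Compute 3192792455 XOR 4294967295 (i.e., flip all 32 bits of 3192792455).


3192792455 ^ 4294967295 = 1102174840

1102174840


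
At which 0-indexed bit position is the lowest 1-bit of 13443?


0b11010010000011. Lowest set bit at position 0

0


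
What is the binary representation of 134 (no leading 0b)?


134 = 10000110 in binary

10000110


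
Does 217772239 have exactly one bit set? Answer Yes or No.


0b1100111110101111000011001111. Multiple bits set => No

No


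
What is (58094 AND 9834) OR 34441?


Step 1: 58094 & 9834 = 8810
Step 2: 8810 | 34441 = 42731

42731


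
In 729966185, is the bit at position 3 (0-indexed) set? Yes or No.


0b101011100000100110011001101001, bit 3 = 1. Yes

Yes


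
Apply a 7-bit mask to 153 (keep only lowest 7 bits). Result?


153 & 127 = 25

25


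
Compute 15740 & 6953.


0b11110101111100 & 0b1101100101001 = 0b1100100101000 = 6440

6440


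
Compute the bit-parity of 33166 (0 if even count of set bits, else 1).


0b1000000110001110 has 6 ones => parity 0

0


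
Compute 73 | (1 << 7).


73 | (1 << 7) = 73 | 128 = 201

201


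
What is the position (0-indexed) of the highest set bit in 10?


0b1010. Highest set bit at position 3

3


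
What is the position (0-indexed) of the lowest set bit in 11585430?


0b101100001100011110010110. Lowest set bit at position 1

1


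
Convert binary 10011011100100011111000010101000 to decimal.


10011011100100011111000010101000 in decimal = 2610032808

2610032808


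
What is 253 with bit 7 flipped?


253 ^ (1 << 7) = 253 ^ 128 = 125

125


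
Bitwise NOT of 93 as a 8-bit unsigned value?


~0b1011101 = 0b10100010 = 162 (8-bit unsigned)

162


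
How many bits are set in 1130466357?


0b1000011011000011000110000110101 has 13 set bits

13


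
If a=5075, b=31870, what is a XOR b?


5075 ^ 31870 = 28589

28589


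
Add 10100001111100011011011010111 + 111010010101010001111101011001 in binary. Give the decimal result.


10100001111100011011011010111 + 111010010101010001111101011001 = 1001110100100110101011000110000 = 1318278704

1318278704


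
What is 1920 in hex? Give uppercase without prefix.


1920 = 780 hex

780


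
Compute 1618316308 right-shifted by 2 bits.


0b1100000011101011000110000010100 >> 2 = 0b11000000111010110001100000101 = 404579077

404579077


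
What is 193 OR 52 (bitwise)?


0b11000001 | 0b110100 = 0b11110101 = 245

245


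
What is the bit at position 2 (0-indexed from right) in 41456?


0b1010000111110000, position 2 = 0

0


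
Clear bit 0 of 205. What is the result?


205 & ~(1 << 0) = 204

204


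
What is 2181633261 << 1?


0b10000010000010010001010011101101 << 1 = 0b100000100000100100010100111011010 = 4363266522

4363266522


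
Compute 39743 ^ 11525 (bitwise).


0b1001101100111111 ^ 0b10110100000101 = 0b1011011000111010 = 46650

46650


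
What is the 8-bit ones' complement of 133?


133 ^ 255 = 122

122


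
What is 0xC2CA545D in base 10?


C2CA545D hex = 3268039773 decimal

3268039773


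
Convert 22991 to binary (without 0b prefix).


22991 = 101100111001111 in binary

101100111001111


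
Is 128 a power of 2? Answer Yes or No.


0b10000000. Only one bit set => Yes

Yes


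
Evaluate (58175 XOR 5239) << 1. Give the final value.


Step 1: 58175 ^ 5239 = 63304
Step 2: 63304 << 1 = 126608

126608


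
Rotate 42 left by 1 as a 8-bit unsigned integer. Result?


Rotate 0b101010 left by 1 (8-bit) = 0b1010100 = 84

84


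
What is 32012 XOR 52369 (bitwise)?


0b111110100001100 ^ 0b1100110010010001 = 0b1011000110011101 = 45469

45469


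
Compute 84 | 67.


0b1010100 | 0b1000011 = 0b1010111 = 87

87


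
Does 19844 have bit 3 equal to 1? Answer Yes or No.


0b100110110000100, bit 3 = 0. No

No


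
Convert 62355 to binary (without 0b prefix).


62355 = 1111001110010011 in binary

1111001110010011


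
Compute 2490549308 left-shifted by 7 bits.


0b10010100011100101100010000111100 << 7 = 0b100101000111001011000100001111000000000 = 318790311424

318790311424


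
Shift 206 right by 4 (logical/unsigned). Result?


0b11001110 >> 4 = 0b1100 = 12

12


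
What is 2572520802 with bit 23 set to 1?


2572520802 | (1 << 23) = 2572520802 | 8388608 = 2580909410

2580909410


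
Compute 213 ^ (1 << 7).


213 ^ (1 << 7) = 213 ^ 128 = 85

85
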